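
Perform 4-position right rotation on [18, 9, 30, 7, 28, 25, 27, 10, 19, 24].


Right rotate by 4: [27, 10, 19, 24, 18, 9, 30, 7, 28, 25]


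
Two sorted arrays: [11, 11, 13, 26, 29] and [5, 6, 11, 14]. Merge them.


Compare heads, take smaller each step.
Merged: [5, 6, 11, 11, 11, 13, 14, 26, 29]


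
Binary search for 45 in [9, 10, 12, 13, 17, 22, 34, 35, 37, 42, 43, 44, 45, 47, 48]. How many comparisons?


Search for 45:
[0,14] mid=7 arr[7]=35
[8,14] mid=11 arr[11]=44
[12,14] mid=13 arr[13]=47
[12,12] mid=12 arr[12]=45
Total: 4 comparisons


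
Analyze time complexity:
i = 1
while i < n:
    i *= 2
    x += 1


Per nesting level: O(log n) = O(log n)
Complexity: O(log n)


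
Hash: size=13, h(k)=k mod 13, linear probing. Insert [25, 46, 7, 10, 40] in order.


Insertions: 25->slot 12; 46->slot 7; 7->slot 8; 10->slot 10; 40->slot 1
Table: [None, 40, None, None, None, None, None, 46, 7, None, 10, None, 25]


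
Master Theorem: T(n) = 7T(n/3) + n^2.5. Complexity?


a=7, b=3, c=2.5. log_3(7)=1.771 < c=2.5. Case 3: O(n^c) = O(n^2.500)
Complexity: O(n^2.500)


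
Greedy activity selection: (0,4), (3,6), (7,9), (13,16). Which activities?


Greedy: pick earliest-ending, then skip overlaps.
Selected (3 activities): [(0, 4), (7, 9), (13, 16)]


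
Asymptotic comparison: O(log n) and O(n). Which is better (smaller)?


logarithmic grows slower than linear
O(log n) is asymptotically smaller; O(n) grows faster


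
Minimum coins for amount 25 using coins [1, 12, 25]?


dp[0]=0; dp[i]=1+min(dp[i-c] for c in coins)
...dp[20]=9, dp[21]=10, dp[22]=11, dp[23]=12, dp[24]=2, dp[25]=1
Minimum coins for 25 = 1


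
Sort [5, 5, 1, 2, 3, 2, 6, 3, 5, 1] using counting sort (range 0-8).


Count array: [0, 2, 2, 2, 0, 3, 1, 0, 0]
Reconstruct: [1, 1, 2, 2, 3, 3, 5, 5, 5, 6]


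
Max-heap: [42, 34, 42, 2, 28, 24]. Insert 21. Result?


Append 21: [42, 34, 42, 2, 28, 24, 21]
Bubble up: no swaps needed
Result: [42, 34, 42, 2, 28, 24, 21]


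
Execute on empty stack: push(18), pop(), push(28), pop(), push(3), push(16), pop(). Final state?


push(18) -> [18]
pop() returns 18 -> []
push(28) -> [28]
pop() returns 28 -> []
push(3) -> [3]
push(16) -> [3, 16]
pop() returns 16 -> [3]
Final stack (bottom to top): [3]


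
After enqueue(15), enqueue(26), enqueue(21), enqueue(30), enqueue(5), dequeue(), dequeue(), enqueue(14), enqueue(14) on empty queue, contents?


enqueue(15) -> [15]
enqueue(26) -> [15, 26]
enqueue(21) -> [15, 26, 21]
enqueue(30) -> [15, 26, 21, 30]
enqueue(5) -> [15, 26, 21, 30, 5]
dequeue() returns 15 -> [26, 21, 30, 5]
dequeue() returns 26 -> [21, 30, 5]
enqueue(14) -> [21, 30, 5, 14]
enqueue(14) -> [21, 30, 5, 14, 14]
Final queue (front to back): [21, 30, 5, 14, 14]


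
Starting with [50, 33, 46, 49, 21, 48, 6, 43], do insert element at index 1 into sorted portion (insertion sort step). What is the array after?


After one pass: [33, 50, 46, 49, 21, 48, 6, 43]


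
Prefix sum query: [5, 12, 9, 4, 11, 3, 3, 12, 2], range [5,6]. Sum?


Prefix sums: [0, 5, 17, 26, 30, 41, 44, 47, 59, 61]
Sum[5..6] = prefix[7] - prefix[5] = 47 - 41 = 6


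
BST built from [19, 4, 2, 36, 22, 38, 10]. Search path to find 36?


BST root = 19
Search for 36: compare at each node
Path: [19, 36]


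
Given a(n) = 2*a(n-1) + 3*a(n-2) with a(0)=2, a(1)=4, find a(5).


Build bottom-up:
...a(3)=40, a(4)=122, a(5)=2*122+3*40=364


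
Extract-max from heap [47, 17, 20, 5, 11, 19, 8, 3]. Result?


Max = 47
Replace root with last, heapify down
Resulting heap: [20, 17, 19, 5, 11, 3, 8]


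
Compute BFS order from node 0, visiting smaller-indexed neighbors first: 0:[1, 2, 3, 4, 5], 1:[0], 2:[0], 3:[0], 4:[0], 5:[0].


BFS queue: start with [0]
Visit order: [0, 1, 2, 3, 4, 5]


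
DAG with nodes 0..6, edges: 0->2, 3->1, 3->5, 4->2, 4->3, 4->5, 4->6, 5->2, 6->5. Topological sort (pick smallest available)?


Kahn's algorithm, process smallest node first
Order: [0, 4, 3, 1, 6, 5, 2]


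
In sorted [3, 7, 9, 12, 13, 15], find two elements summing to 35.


Two pointers: lo=0, hi=5
No pair sums to 35


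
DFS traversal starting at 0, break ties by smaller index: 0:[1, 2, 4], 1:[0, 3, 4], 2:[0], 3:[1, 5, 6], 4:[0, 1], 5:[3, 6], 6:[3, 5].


DFS stack-based: start with [0]
Visit order: [0, 1, 3, 5, 6, 4, 2]


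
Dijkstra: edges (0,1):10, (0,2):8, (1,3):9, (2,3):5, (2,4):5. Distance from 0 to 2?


Dijkstra from 0:
Distances: {0: 0, 1: 10, 2: 8, 3: 13, 4: 13}
Shortest distance to 2 = 8, path = [0, 2]


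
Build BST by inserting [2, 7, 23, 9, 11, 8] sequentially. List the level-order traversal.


Root = 2; build tree by BST insertion.
Level-Order traversal: [2, 7, 23, 9, 8, 11]


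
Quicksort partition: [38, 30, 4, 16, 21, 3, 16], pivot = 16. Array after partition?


Elements <= 16 go left of pivot.
Result: [4, 16, 3, 16, 21, 38, 30], pivot at index 3


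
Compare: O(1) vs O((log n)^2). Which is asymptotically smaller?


constant grows slower than polylogarithmic
O(1) is asymptotically smaller; O((log n)^2) grows faster


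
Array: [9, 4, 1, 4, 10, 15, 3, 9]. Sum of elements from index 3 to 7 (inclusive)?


Prefix sums: [0, 9, 13, 14, 18, 28, 43, 46, 55]
Sum[3..7] = prefix[8] - prefix[3] = 55 - 14 = 41


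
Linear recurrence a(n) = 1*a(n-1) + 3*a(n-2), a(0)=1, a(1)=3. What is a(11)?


Build bottom-up:
...a(9)=2175, a(10)=5001, a(11)=1*5001+3*2175=11526


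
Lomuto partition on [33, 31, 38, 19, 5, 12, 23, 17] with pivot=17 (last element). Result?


Elements <= 17 go left of pivot.
Result: [5, 12, 17, 19, 33, 31, 23, 38], pivot at index 2


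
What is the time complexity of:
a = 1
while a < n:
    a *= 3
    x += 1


Per nesting level: O(log n) = O(log n)
Complexity: O(log n)


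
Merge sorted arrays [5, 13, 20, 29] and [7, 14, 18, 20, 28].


Compare heads, take smaller each step.
Merged: [5, 7, 13, 14, 18, 20, 20, 28, 29]


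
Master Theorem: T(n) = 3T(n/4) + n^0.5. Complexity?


a=3, b=4, c=0.5. log_4(3)=0.792 > c=0.5. Case 1: O(n^log_b(a)) = O(n^0.792)
Complexity: O(n^0.792)


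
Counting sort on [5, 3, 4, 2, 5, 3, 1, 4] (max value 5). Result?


Count array: [0, 1, 1, 2, 2, 2]
Reconstruct: [1, 2, 3, 3, 4, 4, 5, 5]


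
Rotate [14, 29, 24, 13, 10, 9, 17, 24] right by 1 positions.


Right rotate by 1: [24, 14, 29, 24, 13, 10, 9, 17]


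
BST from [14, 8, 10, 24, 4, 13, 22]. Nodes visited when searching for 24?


BST root = 14
Search for 24: compare at each node
Path: [14, 24]


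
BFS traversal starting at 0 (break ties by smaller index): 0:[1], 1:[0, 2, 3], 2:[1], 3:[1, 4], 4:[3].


BFS queue: start with [0]
Visit order: [0, 1, 2, 3, 4]


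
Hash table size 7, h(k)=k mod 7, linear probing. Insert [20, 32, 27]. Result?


Insertions: 20->slot 6; 32->slot 4; 27->slot 0
Table: [27, None, None, None, 32, None, 20]


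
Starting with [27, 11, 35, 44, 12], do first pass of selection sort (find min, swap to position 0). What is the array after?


After one pass: [11, 27, 35, 44, 12]


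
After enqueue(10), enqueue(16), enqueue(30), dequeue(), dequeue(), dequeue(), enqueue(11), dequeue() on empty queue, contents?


enqueue(10) -> [10]
enqueue(16) -> [10, 16]
enqueue(30) -> [10, 16, 30]
dequeue() returns 10 -> [16, 30]
dequeue() returns 16 -> [30]
dequeue() returns 30 -> []
enqueue(11) -> [11]
dequeue() returns 11 -> []
Final queue (front to back): []


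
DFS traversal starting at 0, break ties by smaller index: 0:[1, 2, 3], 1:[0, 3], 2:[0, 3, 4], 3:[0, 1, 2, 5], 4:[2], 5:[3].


DFS stack-based: start with [0]
Visit order: [0, 1, 3, 2, 4, 5]


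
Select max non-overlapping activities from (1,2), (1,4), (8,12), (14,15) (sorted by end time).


Greedy: pick earliest-ending, then skip overlaps.
Selected (3 activities): [(1, 2), (8, 12), (14, 15)]


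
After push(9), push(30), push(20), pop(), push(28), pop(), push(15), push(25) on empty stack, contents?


push(9) -> [9]
push(30) -> [9, 30]
push(20) -> [9, 30, 20]
pop() returns 20 -> [9, 30]
push(28) -> [9, 30, 28]
pop() returns 28 -> [9, 30]
push(15) -> [9, 30, 15]
push(25) -> [9, 30, 15, 25]
Final stack (bottom to top): [9, 30, 15, 25]


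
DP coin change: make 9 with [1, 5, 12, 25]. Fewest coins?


dp[0]=0; dp[i]=1+min(dp[i-c] for c in coins)
...dp[4]=4, dp[5]=1, dp[6]=2, dp[7]=3, dp[8]=4, dp[9]=5
Minimum coins for 9 = 5


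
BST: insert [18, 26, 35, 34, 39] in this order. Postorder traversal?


Root = 18; build tree by BST insertion.
Postorder traversal: [34, 39, 35, 26, 18]


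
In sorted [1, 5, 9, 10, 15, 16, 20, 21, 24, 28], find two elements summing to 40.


Two pointers: lo=0, hi=9
Found pair: (16, 24) summing to 40


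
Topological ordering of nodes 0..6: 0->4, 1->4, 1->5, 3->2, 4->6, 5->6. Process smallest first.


Kahn's algorithm, process smallest node first
Order: [0, 1, 3, 2, 4, 5, 6]


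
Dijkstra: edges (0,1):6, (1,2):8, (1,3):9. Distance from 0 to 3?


Dijkstra from 0:
Distances: {0: 0, 1: 6, 2: 14, 3: 15}
Shortest distance to 3 = 15, path = [0, 1, 3]


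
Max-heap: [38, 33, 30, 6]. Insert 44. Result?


Append 44: [38, 33, 30, 6, 44]
Bubble up: swap idx 4(44) with idx 1(33); swap idx 1(44) with idx 0(38)
Result: [44, 38, 30, 6, 33]


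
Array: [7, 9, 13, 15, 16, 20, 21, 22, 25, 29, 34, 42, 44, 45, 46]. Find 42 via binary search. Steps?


Search for 42:
[0,14] mid=7 arr[7]=22
[8,14] mid=11 arr[11]=42
Total: 2 comparisons


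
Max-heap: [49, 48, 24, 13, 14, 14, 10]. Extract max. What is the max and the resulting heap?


Max = 49
Replace root with last, heapify down
Resulting heap: [48, 14, 24, 13, 10, 14]


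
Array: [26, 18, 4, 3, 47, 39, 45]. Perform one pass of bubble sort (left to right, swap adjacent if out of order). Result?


After one pass: [18, 4, 3, 26, 39, 45, 47]


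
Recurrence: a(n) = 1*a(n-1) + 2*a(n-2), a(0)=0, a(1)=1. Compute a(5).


Build bottom-up:
...a(3)=3, a(4)=5, a(5)=1*5+2*3=11


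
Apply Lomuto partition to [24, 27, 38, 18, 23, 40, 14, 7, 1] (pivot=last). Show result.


Elements <= 1 go left of pivot.
Result: [1, 27, 38, 18, 23, 40, 14, 7, 24], pivot at index 0


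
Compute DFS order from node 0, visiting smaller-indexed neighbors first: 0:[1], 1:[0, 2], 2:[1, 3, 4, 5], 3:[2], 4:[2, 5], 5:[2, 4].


DFS stack-based: start with [0]
Visit order: [0, 1, 2, 3, 4, 5]


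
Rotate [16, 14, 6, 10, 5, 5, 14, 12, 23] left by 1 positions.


Left rotate by 1: [14, 6, 10, 5, 5, 14, 12, 23, 16]


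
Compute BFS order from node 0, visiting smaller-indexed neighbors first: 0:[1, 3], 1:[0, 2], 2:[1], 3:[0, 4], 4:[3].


BFS queue: start with [0]
Visit order: [0, 1, 3, 2, 4]


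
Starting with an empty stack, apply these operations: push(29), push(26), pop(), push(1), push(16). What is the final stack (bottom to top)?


push(29) -> [29]
push(26) -> [29, 26]
pop() returns 26 -> [29]
push(1) -> [29, 1]
push(16) -> [29, 1, 16]
Final stack (bottom to top): [29, 1, 16]


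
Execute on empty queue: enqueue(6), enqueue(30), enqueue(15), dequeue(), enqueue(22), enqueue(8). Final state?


enqueue(6) -> [6]
enqueue(30) -> [6, 30]
enqueue(15) -> [6, 30, 15]
dequeue() returns 6 -> [30, 15]
enqueue(22) -> [30, 15, 22]
enqueue(8) -> [30, 15, 22, 8]
Final queue (front to back): [30, 15, 22, 8]


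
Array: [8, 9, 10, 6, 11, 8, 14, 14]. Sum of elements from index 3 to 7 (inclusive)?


Prefix sums: [0, 8, 17, 27, 33, 44, 52, 66, 80]
Sum[3..7] = prefix[8] - prefix[3] = 80 - 27 = 53


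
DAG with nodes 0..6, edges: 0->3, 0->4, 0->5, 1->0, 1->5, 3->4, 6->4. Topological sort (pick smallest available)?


Kahn's algorithm, process smallest node first
Order: [1, 0, 2, 3, 5, 6, 4]


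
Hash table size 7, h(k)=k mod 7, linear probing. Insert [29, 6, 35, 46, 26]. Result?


Insertions: 29->slot 1; 6->slot 6; 35->slot 0; 46->slot 4; 26->slot 5
Table: [35, 29, None, None, 46, 26, 6]


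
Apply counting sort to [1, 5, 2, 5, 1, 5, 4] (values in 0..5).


Count array: [0, 2, 1, 0, 1, 3]
Reconstruct: [1, 1, 2, 4, 5, 5, 5]


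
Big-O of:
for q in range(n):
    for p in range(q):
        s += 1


Per nesting level: O(n) * O(n) [triangular over q] = O(n^2)
Complexity: O(n^2)


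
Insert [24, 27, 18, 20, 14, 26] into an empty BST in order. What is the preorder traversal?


Root = 24; build tree by BST insertion.
Preorder traversal: [24, 18, 14, 20, 27, 26]


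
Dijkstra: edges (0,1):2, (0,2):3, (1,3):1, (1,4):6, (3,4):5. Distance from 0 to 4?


Dijkstra from 0:
Distances: {0: 0, 1: 2, 2: 3, 3: 3, 4: 8}
Shortest distance to 4 = 8, path = [0, 1, 4]


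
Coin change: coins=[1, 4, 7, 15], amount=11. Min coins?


dp[0]=0; dp[i]=1+min(dp[i-c] for c in coins)
...dp[6]=3, dp[7]=1, dp[8]=2, dp[9]=3, dp[10]=4, dp[11]=2
Minimum coins for 11 = 2


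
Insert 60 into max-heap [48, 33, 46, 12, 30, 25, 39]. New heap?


Append 60: [48, 33, 46, 12, 30, 25, 39, 60]
Bubble up: swap idx 7(60) with idx 3(12); swap idx 3(60) with idx 1(33); swap idx 1(60) with idx 0(48)
Result: [60, 48, 46, 33, 30, 25, 39, 12]


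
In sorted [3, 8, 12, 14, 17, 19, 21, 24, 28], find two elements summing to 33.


Two pointers: lo=0, hi=8
Found pair: (12, 21) summing to 33


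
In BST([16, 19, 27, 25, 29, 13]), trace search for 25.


BST root = 16
Search for 25: compare at each node
Path: [16, 19, 27, 25]


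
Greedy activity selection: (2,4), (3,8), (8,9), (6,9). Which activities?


Greedy: pick earliest-ending, then skip overlaps.
Selected (2 activities): [(2, 4), (8, 9)]


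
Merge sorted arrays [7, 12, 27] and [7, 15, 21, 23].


Compare heads, take smaller each step.
Merged: [7, 7, 12, 15, 21, 23, 27]


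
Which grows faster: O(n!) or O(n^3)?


cubic grows slower than factorial
O(n^3) is asymptotically smaller; O(n!) grows faster


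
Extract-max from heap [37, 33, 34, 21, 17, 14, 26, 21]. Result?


Max = 37
Replace root with last, heapify down
Resulting heap: [34, 33, 26, 21, 17, 14, 21]


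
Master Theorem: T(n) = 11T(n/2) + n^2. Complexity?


a=11, b=2, c=2. log_2(11)=3.459 > c=2. Case 1: O(n^log_b(a)) = O(n^3.459)
Complexity: O(n^3.459)


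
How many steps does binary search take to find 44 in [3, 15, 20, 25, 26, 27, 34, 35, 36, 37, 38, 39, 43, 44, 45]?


Search for 44:
[0,14] mid=7 arr[7]=35
[8,14] mid=11 arr[11]=39
[12,14] mid=13 arr[13]=44
Total: 3 comparisons


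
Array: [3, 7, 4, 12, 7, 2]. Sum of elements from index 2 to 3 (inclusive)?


Prefix sums: [0, 3, 10, 14, 26, 33, 35]
Sum[2..3] = prefix[4] - prefix[2] = 26 - 10 = 16


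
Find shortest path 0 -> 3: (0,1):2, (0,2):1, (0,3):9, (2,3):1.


Dijkstra from 0:
Distances: {0: 0, 1: 2, 2: 1, 3: 2}
Shortest distance to 3 = 2, path = [0, 2, 3]


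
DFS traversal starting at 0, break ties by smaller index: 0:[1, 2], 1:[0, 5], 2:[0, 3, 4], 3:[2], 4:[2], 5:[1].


DFS stack-based: start with [0]
Visit order: [0, 1, 5, 2, 3, 4]


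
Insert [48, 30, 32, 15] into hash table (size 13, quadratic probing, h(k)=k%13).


Insertions: 48->slot 9; 30->slot 4; 32->slot 6; 15->slot 2
Table: [None, None, 15, None, 30, None, 32, None, None, 48, None, None, None]


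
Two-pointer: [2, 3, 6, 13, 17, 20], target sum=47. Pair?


Two pointers: lo=0, hi=5
No pair sums to 47


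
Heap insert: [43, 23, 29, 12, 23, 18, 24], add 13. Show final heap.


Append 13: [43, 23, 29, 12, 23, 18, 24, 13]
Bubble up: swap idx 7(13) with idx 3(12)
Result: [43, 23, 29, 13, 23, 18, 24, 12]


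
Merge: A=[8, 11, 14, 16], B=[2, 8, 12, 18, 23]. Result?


Compare heads, take smaller each step.
Merged: [2, 8, 8, 11, 12, 14, 16, 18, 23]


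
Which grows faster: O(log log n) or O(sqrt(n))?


double-logarithmic grows slower than sublinear
O(log log n) is asymptotically smaller; O(sqrt(n)) grows faster


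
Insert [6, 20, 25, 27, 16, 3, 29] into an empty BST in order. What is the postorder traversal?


Root = 6; build tree by BST insertion.
Postorder traversal: [3, 16, 29, 27, 25, 20, 6]


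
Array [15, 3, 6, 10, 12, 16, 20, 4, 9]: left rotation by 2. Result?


Left rotate by 2: [6, 10, 12, 16, 20, 4, 9, 15, 3]


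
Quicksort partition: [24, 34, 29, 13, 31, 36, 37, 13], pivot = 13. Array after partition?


Elements <= 13 go left of pivot.
Result: [13, 13, 29, 24, 31, 36, 37, 34], pivot at index 1


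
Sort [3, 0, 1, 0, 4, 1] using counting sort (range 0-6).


Count array: [2, 2, 0, 1, 1, 0, 0]
Reconstruct: [0, 0, 1, 1, 3, 4]


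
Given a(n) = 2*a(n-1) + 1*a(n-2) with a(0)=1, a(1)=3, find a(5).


Build bottom-up:
...a(3)=17, a(4)=41, a(5)=2*41+1*17=99


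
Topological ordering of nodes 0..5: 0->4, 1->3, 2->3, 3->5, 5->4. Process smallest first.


Kahn's algorithm, process smallest node first
Order: [0, 1, 2, 3, 5, 4]


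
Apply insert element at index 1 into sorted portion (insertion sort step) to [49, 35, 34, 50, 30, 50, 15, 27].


After one pass: [35, 49, 34, 50, 30, 50, 15, 27]


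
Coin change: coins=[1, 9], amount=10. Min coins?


dp[0]=0; dp[i]=1+min(dp[i-c] for c in coins)
...dp[5]=5, dp[6]=6, dp[7]=7, dp[8]=8, dp[9]=1, dp[10]=2
Minimum coins for 10 = 2


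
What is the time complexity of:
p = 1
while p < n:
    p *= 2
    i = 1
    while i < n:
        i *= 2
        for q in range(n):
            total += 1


Per nesting level: O(log n) * O(log n) * O(n) = O(n (log n)^2)
Complexity: O(n (log n)^2)


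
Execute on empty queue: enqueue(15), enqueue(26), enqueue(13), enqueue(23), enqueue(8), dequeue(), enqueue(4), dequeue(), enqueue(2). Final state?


enqueue(15) -> [15]
enqueue(26) -> [15, 26]
enqueue(13) -> [15, 26, 13]
enqueue(23) -> [15, 26, 13, 23]
enqueue(8) -> [15, 26, 13, 23, 8]
dequeue() returns 15 -> [26, 13, 23, 8]
enqueue(4) -> [26, 13, 23, 8, 4]
dequeue() returns 26 -> [13, 23, 8, 4]
enqueue(2) -> [13, 23, 8, 4, 2]
Final queue (front to back): [13, 23, 8, 4, 2]


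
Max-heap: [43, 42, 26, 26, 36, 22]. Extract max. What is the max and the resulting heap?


Max = 43
Replace root with last, heapify down
Resulting heap: [42, 36, 26, 26, 22]


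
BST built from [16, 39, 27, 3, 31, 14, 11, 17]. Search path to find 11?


BST root = 16
Search for 11: compare at each node
Path: [16, 3, 14, 11]


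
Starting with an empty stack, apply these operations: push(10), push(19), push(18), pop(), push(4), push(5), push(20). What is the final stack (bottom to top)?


push(10) -> [10]
push(19) -> [10, 19]
push(18) -> [10, 19, 18]
pop() returns 18 -> [10, 19]
push(4) -> [10, 19, 4]
push(5) -> [10, 19, 4, 5]
push(20) -> [10, 19, 4, 5, 20]
Final stack (bottom to top): [10, 19, 4, 5, 20]


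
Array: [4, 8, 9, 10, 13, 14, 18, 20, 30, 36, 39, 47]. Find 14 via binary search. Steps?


Search for 14:
[0,11] mid=5 arr[5]=14
Total: 1 comparisons


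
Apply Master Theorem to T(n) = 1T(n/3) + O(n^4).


a=1, b=3, c=4. log_3(1)=0 < c=4. Case 3: O(n^c) = O(n^4)
Complexity: O(n^4)


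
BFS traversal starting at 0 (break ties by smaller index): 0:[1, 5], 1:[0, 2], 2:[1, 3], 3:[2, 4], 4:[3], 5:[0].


BFS queue: start with [0]
Visit order: [0, 1, 5, 2, 3, 4]


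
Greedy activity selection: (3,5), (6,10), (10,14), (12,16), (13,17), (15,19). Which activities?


Greedy: pick earliest-ending, then skip overlaps.
Selected (4 activities): [(3, 5), (6, 10), (10, 14), (15, 19)]


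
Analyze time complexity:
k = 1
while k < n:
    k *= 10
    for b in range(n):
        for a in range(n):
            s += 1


Per nesting level: O(log n) * O(n) * O(n) = O(n^2 log n)
Complexity: O(n^2 log n)


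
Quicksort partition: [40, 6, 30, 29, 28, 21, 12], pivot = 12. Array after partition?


Elements <= 12 go left of pivot.
Result: [6, 12, 30, 29, 28, 21, 40], pivot at index 1


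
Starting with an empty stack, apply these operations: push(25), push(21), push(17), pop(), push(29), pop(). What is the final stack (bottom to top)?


push(25) -> [25]
push(21) -> [25, 21]
push(17) -> [25, 21, 17]
pop() returns 17 -> [25, 21]
push(29) -> [25, 21, 29]
pop() returns 29 -> [25, 21]
Final stack (bottom to top): [25, 21]


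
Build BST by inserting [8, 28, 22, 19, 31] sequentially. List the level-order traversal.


Root = 8; build tree by BST insertion.
Level-Order traversal: [8, 28, 22, 31, 19]


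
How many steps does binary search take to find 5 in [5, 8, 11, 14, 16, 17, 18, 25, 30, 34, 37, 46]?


Search for 5:
[0,11] mid=5 arr[5]=17
[0,4] mid=2 arr[2]=11
[0,1] mid=0 arr[0]=5
Total: 3 comparisons


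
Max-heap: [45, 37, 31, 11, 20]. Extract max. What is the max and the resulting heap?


Max = 45
Replace root with last, heapify down
Resulting heap: [37, 20, 31, 11]


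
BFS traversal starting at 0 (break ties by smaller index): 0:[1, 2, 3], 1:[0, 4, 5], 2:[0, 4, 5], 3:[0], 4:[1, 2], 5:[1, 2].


BFS queue: start with [0]
Visit order: [0, 1, 2, 3, 4, 5]


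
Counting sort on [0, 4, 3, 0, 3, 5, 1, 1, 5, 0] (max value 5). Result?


Count array: [3, 2, 0, 2, 1, 2]
Reconstruct: [0, 0, 0, 1, 1, 3, 3, 4, 5, 5]


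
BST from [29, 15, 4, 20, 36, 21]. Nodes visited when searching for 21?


BST root = 29
Search for 21: compare at each node
Path: [29, 15, 20, 21]


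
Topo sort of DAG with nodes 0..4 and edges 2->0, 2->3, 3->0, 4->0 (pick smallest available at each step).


Kahn's algorithm, process smallest node first
Order: [1, 2, 3, 4, 0]


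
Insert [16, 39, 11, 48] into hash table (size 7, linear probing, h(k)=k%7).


Insertions: 16->slot 2; 39->slot 4; 11->slot 5; 48->slot 6
Table: [None, None, 16, None, 39, 11, 48]


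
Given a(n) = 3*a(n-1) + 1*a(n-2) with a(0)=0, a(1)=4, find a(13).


Build bottom-up:
...a(11)=565924, a(12)=1869120, a(13)=3*1869120+1*565924=6173284


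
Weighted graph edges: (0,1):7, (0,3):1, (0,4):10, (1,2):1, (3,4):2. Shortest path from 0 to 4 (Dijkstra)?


Dijkstra from 0:
Distances: {0: 0, 1: 7, 2: 8, 3: 1, 4: 3}
Shortest distance to 4 = 3, path = [0, 3, 4]


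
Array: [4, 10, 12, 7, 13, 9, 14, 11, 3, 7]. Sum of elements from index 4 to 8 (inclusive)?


Prefix sums: [0, 4, 14, 26, 33, 46, 55, 69, 80, 83, 90]
Sum[4..8] = prefix[9] - prefix[4] = 83 - 33 = 50


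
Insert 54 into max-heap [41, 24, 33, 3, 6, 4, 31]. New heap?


Append 54: [41, 24, 33, 3, 6, 4, 31, 54]
Bubble up: swap idx 7(54) with idx 3(3); swap idx 3(54) with idx 1(24); swap idx 1(54) with idx 0(41)
Result: [54, 41, 33, 24, 6, 4, 31, 3]


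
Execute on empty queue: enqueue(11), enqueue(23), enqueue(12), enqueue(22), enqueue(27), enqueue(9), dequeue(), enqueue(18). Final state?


enqueue(11) -> [11]
enqueue(23) -> [11, 23]
enqueue(12) -> [11, 23, 12]
enqueue(22) -> [11, 23, 12, 22]
enqueue(27) -> [11, 23, 12, 22, 27]
enqueue(9) -> [11, 23, 12, 22, 27, 9]
dequeue() returns 11 -> [23, 12, 22, 27, 9]
enqueue(18) -> [23, 12, 22, 27, 9, 18]
Final queue (front to back): [23, 12, 22, 27, 9, 18]


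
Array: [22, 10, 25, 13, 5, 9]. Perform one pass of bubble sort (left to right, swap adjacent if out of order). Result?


After one pass: [10, 22, 13, 5, 9, 25]


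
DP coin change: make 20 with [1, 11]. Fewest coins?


dp[0]=0; dp[i]=1+min(dp[i-c] for c in coins)
...dp[15]=5, dp[16]=6, dp[17]=7, dp[18]=8, dp[19]=9, dp[20]=10
Minimum coins for 20 = 10


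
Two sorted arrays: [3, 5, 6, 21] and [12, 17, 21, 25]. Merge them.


Compare heads, take smaller each step.
Merged: [3, 5, 6, 12, 17, 21, 21, 25]


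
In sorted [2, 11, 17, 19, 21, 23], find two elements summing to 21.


Two pointers: lo=0, hi=5
Found pair: (2, 19) summing to 21


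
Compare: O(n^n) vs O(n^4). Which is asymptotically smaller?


quartic grows slower than n^n
O(n^4) is asymptotically smaller; O(n^n) grows faster


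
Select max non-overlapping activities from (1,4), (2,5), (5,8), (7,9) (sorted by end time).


Greedy: pick earliest-ending, then skip overlaps.
Selected (2 activities): [(1, 4), (5, 8)]


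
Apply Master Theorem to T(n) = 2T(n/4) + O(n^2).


a=2, b=4, c=2. log_4(2)=0.5 < c=2. Case 3: O(n^c) = O(n^2)
Complexity: O(n^2)


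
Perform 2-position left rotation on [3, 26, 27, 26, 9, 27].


Left rotate by 2: [27, 26, 9, 27, 3, 26]


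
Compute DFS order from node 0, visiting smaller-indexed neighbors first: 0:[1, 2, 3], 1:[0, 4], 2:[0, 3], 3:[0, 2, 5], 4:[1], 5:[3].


DFS stack-based: start with [0]
Visit order: [0, 1, 4, 2, 3, 5]


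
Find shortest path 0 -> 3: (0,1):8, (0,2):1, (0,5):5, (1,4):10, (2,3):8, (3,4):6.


Dijkstra from 0:
Distances: {0: 0, 1: 8, 2: 1, 3: 9, 4: 15, 5: 5}
Shortest distance to 3 = 9, path = [0, 2, 3]


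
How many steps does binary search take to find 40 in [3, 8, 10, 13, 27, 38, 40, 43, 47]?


Search for 40:
[0,8] mid=4 arr[4]=27
[5,8] mid=6 arr[6]=40
Total: 2 comparisons


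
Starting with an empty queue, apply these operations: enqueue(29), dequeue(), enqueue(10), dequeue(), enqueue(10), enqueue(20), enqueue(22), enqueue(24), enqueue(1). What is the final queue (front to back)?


enqueue(29) -> [29]
dequeue() returns 29 -> []
enqueue(10) -> [10]
dequeue() returns 10 -> []
enqueue(10) -> [10]
enqueue(20) -> [10, 20]
enqueue(22) -> [10, 20, 22]
enqueue(24) -> [10, 20, 22, 24]
enqueue(1) -> [10, 20, 22, 24, 1]
Final queue (front to back): [10, 20, 22, 24, 1]


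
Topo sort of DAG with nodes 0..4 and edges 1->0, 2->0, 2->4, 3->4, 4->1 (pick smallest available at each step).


Kahn's algorithm, process smallest node first
Order: [2, 3, 4, 1, 0]


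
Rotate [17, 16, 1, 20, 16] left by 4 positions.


Left rotate by 4: [16, 17, 16, 1, 20]


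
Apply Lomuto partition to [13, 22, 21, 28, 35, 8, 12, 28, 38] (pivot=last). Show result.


Elements <= 38 go left of pivot.
Result: [13, 22, 21, 28, 35, 8, 12, 28, 38], pivot at index 8


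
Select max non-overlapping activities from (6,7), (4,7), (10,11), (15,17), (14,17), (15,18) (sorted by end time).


Greedy: pick earliest-ending, then skip overlaps.
Selected (3 activities): [(6, 7), (10, 11), (15, 17)]


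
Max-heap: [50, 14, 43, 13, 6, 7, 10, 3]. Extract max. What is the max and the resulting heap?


Max = 50
Replace root with last, heapify down
Resulting heap: [43, 14, 10, 13, 6, 7, 3]


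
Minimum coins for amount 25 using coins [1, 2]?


dp[0]=0; dp[i]=1+min(dp[i-c] for c in coins)
...dp[20]=10, dp[21]=11, dp[22]=11, dp[23]=12, dp[24]=12, dp[25]=13
Minimum coins for 25 = 13


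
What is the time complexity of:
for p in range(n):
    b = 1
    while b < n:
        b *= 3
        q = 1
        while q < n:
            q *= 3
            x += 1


Per nesting level: O(n) * O(log n) * O(log n) = O(n (log n)^2)
Complexity: O(n (log n)^2)


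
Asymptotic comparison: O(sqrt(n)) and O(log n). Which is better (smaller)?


logarithmic grows slower than sublinear
O(log n) is asymptotically smaller; O(sqrt(n)) grows faster


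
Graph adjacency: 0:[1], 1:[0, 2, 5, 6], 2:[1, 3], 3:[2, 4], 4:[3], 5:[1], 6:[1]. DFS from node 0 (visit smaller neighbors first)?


DFS stack-based: start with [0]
Visit order: [0, 1, 2, 3, 4, 5, 6]


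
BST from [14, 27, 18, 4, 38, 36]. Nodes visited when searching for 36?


BST root = 14
Search for 36: compare at each node
Path: [14, 27, 38, 36]


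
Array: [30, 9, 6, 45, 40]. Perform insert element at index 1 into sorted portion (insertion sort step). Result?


After one pass: [9, 30, 6, 45, 40]


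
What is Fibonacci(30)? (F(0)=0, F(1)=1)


F(n)=F(n-1)+F(n-2)
...F(28)=317811, F(29)=514229, F(30)=832040


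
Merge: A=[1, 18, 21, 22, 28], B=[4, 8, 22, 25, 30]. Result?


Compare heads, take smaller each step.
Merged: [1, 4, 8, 18, 21, 22, 22, 25, 28, 30]


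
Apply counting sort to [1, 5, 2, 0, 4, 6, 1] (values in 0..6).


Count array: [1, 2, 1, 0, 1, 1, 1]
Reconstruct: [0, 1, 1, 2, 4, 5, 6]


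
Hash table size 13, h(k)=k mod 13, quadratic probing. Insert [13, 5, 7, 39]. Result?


Insertions: 13->slot 0; 5->slot 5; 7->slot 7; 39->slot 1
Table: [13, 39, None, None, None, 5, None, 7, None, None, None, None, None]


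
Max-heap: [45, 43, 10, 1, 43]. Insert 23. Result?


Append 23: [45, 43, 10, 1, 43, 23]
Bubble up: swap idx 5(23) with idx 2(10)
Result: [45, 43, 23, 1, 43, 10]


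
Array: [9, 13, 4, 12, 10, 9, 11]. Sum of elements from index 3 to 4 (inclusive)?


Prefix sums: [0, 9, 22, 26, 38, 48, 57, 68]
Sum[3..4] = prefix[5] - prefix[3] = 48 - 26 = 22


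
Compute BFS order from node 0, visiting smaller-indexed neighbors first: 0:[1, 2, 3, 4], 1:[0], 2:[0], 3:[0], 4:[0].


BFS queue: start with [0]
Visit order: [0, 1, 2, 3, 4]


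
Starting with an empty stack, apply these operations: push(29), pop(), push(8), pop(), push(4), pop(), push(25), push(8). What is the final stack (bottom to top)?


push(29) -> [29]
pop() returns 29 -> []
push(8) -> [8]
pop() returns 8 -> []
push(4) -> [4]
pop() returns 4 -> []
push(25) -> [25]
push(8) -> [25, 8]
Final stack (bottom to top): [25, 8]


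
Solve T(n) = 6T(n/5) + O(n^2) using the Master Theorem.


a=6, b=5, c=2. log_5(6)=1.113 < c=2. Case 3: O(n^c) = O(n^2)
Complexity: O(n^2)


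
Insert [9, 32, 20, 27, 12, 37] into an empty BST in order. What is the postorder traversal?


Root = 9; build tree by BST insertion.
Postorder traversal: [12, 27, 20, 37, 32, 9]


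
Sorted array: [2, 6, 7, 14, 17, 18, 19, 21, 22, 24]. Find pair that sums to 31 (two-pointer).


Two pointers: lo=0, hi=9
Found pair: (7, 24) summing to 31


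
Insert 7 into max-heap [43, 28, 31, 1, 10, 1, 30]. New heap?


Append 7: [43, 28, 31, 1, 10, 1, 30, 7]
Bubble up: swap idx 7(7) with idx 3(1)
Result: [43, 28, 31, 7, 10, 1, 30, 1]


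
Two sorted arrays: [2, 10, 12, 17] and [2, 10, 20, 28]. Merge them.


Compare heads, take smaller each step.
Merged: [2, 2, 10, 10, 12, 17, 20, 28]


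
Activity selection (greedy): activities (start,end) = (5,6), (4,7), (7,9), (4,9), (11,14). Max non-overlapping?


Greedy: pick earliest-ending, then skip overlaps.
Selected (3 activities): [(5, 6), (7, 9), (11, 14)]


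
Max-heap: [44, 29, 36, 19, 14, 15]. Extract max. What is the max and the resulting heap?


Max = 44
Replace root with last, heapify down
Resulting heap: [36, 29, 15, 19, 14]


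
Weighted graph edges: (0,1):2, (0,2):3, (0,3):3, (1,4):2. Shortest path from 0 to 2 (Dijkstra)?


Dijkstra from 0:
Distances: {0: 0, 1: 2, 2: 3, 3: 3, 4: 4}
Shortest distance to 2 = 3, path = [0, 2]


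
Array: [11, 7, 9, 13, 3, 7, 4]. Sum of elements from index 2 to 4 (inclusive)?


Prefix sums: [0, 11, 18, 27, 40, 43, 50, 54]
Sum[2..4] = prefix[5] - prefix[2] = 43 - 18 = 25


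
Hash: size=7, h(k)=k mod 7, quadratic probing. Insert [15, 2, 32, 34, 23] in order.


Insertions: 15->slot 1; 2->slot 2; 32->slot 4; 34->slot 6; 23->slot 3
Table: [None, 15, 2, 23, 32, None, 34]


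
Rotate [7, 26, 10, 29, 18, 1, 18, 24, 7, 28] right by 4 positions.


Right rotate by 4: [18, 24, 7, 28, 7, 26, 10, 29, 18, 1]


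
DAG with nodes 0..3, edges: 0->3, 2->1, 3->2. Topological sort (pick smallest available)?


Kahn's algorithm, process smallest node first
Order: [0, 3, 2, 1]


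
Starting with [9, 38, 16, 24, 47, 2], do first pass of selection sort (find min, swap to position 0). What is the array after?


After one pass: [2, 38, 16, 24, 47, 9]


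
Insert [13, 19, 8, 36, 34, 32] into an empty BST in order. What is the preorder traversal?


Root = 13; build tree by BST insertion.
Preorder traversal: [13, 8, 19, 36, 34, 32]


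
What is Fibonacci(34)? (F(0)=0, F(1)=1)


F(n)=F(n-1)+F(n-2)
...F(32)=2178309, F(33)=3524578, F(34)=5702887


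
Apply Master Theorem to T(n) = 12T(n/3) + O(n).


a=12, b=3, c=1. log_3(12)=2.262 > c=1. Case 1: O(n^log_b(a)) = O(n^2.262)
Complexity: O(n^2.262)


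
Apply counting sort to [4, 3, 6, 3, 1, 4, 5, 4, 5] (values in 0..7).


Count array: [0, 1, 0, 2, 3, 2, 1, 0]
Reconstruct: [1, 3, 3, 4, 4, 4, 5, 5, 6]


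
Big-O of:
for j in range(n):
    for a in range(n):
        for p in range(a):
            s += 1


Per nesting level: O(n) * O(n) * O(n) [triangular over a] = O(n^3)
Complexity: O(n^3)


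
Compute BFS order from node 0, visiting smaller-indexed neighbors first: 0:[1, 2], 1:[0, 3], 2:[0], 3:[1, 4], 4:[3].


BFS queue: start with [0]
Visit order: [0, 1, 2, 3, 4]


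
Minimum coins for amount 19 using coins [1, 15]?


dp[0]=0; dp[i]=1+min(dp[i-c] for c in coins)
...dp[14]=14, dp[15]=1, dp[16]=2, dp[17]=3, dp[18]=4, dp[19]=5
Minimum coins for 19 = 5


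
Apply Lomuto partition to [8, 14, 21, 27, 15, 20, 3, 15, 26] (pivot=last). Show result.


Elements <= 26 go left of pivot.
Result: [8, 14, 21, 15, 20, 3, 15, 26, 27], pivot at index 7


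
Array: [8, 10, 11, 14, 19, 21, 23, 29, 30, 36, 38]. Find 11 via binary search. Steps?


Search for 11:
[0,10] mid=5 arr[5]=21
[0,4] mid=2 arr[2]=11
Total: 2 comparisons


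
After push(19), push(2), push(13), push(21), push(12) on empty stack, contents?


push(19) -> [19]
push(2) -> [19, 2]
push(13) -> [19, 2, 13]
push(21) -> [19, 2, 13, 21]
push(12) -> [19, 2, 13, 21, 12]
Final stack (bottom to top): [19, 2, 13, 21, 12]


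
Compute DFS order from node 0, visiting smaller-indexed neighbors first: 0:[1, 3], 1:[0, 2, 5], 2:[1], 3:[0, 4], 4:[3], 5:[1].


DFS stack-based: start with [0]
Visit order: [0, 1, 2, 5, 3, 4]


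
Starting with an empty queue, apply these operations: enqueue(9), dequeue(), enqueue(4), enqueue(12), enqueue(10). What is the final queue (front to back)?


enqueue(9) -> [9]
dequeue() returns 9 -> []
enqueue(4) -> [4]
enqueue(12) -> [4, 12]
enqueue(10) -> [4, 12, 10]
Final queue (front to back): [4, 12, 10]


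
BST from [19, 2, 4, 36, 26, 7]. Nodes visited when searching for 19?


BST root = 19
Search for 19: compare at each node
Path: [19]


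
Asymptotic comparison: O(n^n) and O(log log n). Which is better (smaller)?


double-logarithmic grows slower than n^n
O(log log n) is asymptotically smaller; O(n^n) grows faster


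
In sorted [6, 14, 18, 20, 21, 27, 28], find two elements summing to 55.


Two pointers: lo=0, hi=6
Found pair: (27, 28) summing to 55


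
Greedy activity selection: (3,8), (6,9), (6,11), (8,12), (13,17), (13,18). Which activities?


Greedy: pick earliest-ending, then skip overlaps.
Selected (3 activities): [(3, 8), (8, 12), (13, 17)]


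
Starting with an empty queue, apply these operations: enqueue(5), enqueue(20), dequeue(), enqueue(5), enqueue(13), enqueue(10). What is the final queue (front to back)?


enqueue(5) -> [5]
enqueue(20) -> [5, 20]
dequeue() returns 5 -> [20]
enqueue(5) -> [20, 5]
enqueue(13) -> [20, 5, 13]
enqueue(10) -> [20, 5, 13, 10]
Final queue (front to back): [20, 5, 13, 10]


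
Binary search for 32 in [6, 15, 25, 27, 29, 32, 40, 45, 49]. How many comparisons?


Search for 32:
[0,8] mid=4 arr[4]=29
[5,8] mid=6 arr[6]=40
[5,5] mid=5 arr[5]=32
Total: 3 comparisons


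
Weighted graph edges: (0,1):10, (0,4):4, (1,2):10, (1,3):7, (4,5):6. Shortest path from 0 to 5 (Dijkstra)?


Dijkstra from 0:
Distances: {0: 0, 1: 10, 2: 20, 3: 17, 4: 4, 5: 10}
Shortest distance to 5 = 10, path = [0, 4, 5]


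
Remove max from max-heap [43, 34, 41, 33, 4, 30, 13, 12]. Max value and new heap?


Max = 43
Replace root with last, heapify down
Resulting heap: [41, 34, 30, 33, 4, 12, 13]


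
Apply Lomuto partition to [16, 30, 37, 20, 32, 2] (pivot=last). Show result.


Elements <= 2 go left of pivot.
Result: [2, 30, 37, 20, 32, 16], pivot at index 0


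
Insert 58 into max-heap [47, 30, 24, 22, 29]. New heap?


Append 58: [47, 30, 24, 22, 29, 58]
Bubble up: swap idx 5(58) with idx 2(24); swap idx 2(58) with idx 0(47)
Result: [58, 30, 47, 22, 29, 24]


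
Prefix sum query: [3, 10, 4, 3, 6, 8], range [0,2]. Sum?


Prefix sums: [0, 3, 13, 17, 20, 26, 34]
Sum[0..2] = prefix[3] - prefix[0] = 17 - 0 = 17


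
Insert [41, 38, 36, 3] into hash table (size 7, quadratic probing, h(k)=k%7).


Insertions: 41->slot 6; 38->slot 3; 36->slot 1; 3->slot 4
Table: [None, 36, None, 38, 3, None, 41]


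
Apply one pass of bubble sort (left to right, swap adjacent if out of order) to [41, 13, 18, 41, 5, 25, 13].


After one pass: [13, 18, 41, 5, 25, 13, 41]


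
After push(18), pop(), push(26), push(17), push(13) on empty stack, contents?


push(18) -> [18]
pop() returns 18 -> []
push(26) -> [26]
push(17) -> [26, 17]
push(13) -> [26, 17, 13]
Final stack (bottom to top): [26, 17, 13]


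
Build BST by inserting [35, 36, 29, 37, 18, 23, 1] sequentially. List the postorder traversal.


Root = 35; build tree by BST insertion.
Postorder traversal: [1, 23, 18, 29, 37, 36, 35]


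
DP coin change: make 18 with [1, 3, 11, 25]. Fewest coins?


dp[0]=0; dp[i]=1+min(dp[i-c] for c in coins)
...dp[13]=3, dp[14]=2, dp[15]=3, dp[16]=4, dp[17]=3, dp[18]=4
Minimum coins for 18 = 4


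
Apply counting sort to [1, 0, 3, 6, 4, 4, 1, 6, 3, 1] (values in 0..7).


Count array: [1, 3, 0, 2, 2, 0, 2, 0]
Reconstruct: [0, 1, 1, 1, 3, 3, 4, 4, 6, 6]


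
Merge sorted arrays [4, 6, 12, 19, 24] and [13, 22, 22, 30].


Compare heads, take smaller each step.
Merged: [4, 6, 12, 13, 19, 22, 22, 24, 30]


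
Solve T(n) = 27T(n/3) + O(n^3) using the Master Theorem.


a=27, b=3, c=3. log_3(27)=3 = c=3. Case 2: O(n^c log n) = O(n^3 log n)
Complexity: O(n^3 log n)


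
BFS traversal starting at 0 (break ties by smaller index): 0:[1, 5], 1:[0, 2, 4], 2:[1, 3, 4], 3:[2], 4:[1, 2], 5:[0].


BFS queue: start with [0]
Visit order: [0, 1, 5, 2, 4, 3]


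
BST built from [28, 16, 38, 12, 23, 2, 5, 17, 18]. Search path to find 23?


BST root = 28
Search for 23: compare at each node
Path: [28, 16, 23]


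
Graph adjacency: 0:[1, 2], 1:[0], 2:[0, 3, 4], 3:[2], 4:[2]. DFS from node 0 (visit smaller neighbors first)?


DFS stack-based: start with [0]
Visit order: [0, 1, 2, 3, 4]


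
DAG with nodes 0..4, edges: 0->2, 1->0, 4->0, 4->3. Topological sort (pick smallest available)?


Kahn's algorithm, process smallest node first
Order: [1, 4, 0, 2, 3]


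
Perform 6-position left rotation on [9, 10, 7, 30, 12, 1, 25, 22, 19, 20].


Left rotate by 6: [25, 22, 19, 20, 9, 10, 7, 30, 12, 1]


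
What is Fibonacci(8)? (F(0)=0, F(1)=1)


F(n)=F(n-1)+F(n-2)
...F(6)=8, F(7)=13, F(8)=21


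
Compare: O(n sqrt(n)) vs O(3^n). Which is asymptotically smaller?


n^1.5 grows slower than exponential (base 3)
O(n sqrt(n)) is asymptotically smaller; O(3^n) grows faster


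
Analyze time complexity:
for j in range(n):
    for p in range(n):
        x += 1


Per nesting level: O(n) * O(n) = O(n^2)
Complexity: O(n^2)


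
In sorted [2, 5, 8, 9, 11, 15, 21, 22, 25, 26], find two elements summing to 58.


Two pointers: lo=0, hi=9
No pair sums to 58


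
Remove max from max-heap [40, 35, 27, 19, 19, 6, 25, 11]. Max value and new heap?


Max = 40
Replace root with last, heapify down
Resulting heap: [35, 19, 27, 11, 19, 6, 25]


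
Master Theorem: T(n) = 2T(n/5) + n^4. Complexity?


a=2, b=5, c=4. log_5(2)=0.431 < c=4. Case 3: O(n^c) = O(n^4)
Complexity: O(n^4)


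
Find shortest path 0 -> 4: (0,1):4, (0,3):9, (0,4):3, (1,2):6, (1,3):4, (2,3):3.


Dijkstra from 0:
Distances: {0: 0, 1: 4, 2: 10, 3: 8, 4: 3}
Shortest distance to 4 = 3, path = [0, 4]


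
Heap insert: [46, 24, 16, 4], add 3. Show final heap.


Append 3: [46, 24, 16, 4, 3]
Bubble up: no swaps needed
Result: [46, 24, 16, 4, 3]


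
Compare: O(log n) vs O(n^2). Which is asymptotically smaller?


logarithmic grows slower than quadratic
O(log n) is asymptotically smaller; O(n^2) grows faster
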